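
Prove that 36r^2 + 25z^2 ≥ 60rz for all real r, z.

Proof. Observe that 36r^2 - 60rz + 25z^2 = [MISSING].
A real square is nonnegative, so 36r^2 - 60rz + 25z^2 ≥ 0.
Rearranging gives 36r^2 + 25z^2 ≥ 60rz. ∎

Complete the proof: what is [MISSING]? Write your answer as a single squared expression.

(6r - 5z)^2

The leading and trailing coefficients are 6^2 and 5^2, and 60 = 2·6·5, so the trinomial is (6r - 5z)^2.
Hence 36r^2 - 60rz + 25z^2 ≥ 0.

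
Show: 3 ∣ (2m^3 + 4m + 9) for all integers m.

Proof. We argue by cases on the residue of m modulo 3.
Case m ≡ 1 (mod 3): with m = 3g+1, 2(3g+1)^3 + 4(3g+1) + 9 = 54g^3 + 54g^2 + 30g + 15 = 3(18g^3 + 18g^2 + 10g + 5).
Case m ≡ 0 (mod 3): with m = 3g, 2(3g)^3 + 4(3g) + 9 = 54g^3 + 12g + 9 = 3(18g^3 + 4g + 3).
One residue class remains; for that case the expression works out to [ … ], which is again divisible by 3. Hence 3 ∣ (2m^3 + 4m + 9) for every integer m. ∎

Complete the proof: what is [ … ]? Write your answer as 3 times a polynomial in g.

Only m ≡ 2 (mod 3) is unaccounted for. Put m = 3g+2:
2(3g+2)^3 + 4(3g+2) + 9 expands to 54g^3 + 108g^2 + 84g + 33,
and factoring out 3 leaves 3(18g^3 + 36g^2 + 28g + 11).

3(18g^3 + 36g^2 + 28g + 11)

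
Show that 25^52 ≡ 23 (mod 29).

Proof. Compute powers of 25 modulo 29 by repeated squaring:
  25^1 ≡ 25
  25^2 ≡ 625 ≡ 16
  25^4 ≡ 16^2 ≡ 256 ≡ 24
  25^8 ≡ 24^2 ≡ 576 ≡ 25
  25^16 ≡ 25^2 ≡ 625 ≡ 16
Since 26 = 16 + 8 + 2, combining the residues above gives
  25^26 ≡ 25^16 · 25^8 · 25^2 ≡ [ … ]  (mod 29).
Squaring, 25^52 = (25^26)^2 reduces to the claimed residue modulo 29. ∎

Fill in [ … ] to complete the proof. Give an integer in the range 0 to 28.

20

25^16 · 25^8 · 25^2 ≡ 16 · 25 · 16 = 6400.
6400 mod 29 = 20, so 25^26 ≡ 20 (mod 29).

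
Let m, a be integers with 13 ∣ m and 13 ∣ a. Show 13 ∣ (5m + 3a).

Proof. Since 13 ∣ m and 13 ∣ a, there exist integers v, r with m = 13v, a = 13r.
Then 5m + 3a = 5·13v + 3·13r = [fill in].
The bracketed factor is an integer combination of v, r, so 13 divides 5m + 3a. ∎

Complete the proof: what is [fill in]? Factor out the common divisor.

13(3r + 5v)

Each term has a factor of 13: 5·13v + 3·13r = 13·(3r + 5v).
Since 3r + 5v is an integer, 13 ∣ (5m + 3a).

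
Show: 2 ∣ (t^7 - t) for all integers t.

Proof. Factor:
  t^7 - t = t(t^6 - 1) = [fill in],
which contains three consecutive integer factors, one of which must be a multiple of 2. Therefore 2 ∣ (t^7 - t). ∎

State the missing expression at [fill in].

(t - 1)t(t + 1)(t^4 + t^2 + 1)

t^6 - 1 = (t^2 - 1)(t^4 + t^2 + 1), and t^2 - 1 = (t-1)(t+1).
So t(t^6 - 1) = (t - 1)t(t + 1)(t^4 + t^2 + 1).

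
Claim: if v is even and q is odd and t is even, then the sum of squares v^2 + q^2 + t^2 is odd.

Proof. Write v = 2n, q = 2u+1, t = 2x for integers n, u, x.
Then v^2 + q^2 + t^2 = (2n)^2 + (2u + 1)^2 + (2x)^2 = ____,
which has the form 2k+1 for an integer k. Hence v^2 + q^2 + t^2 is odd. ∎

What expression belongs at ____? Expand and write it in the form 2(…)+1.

2(2n^2 + 2u^2 + 2u + 2x^2) + 1

(2n)^2 + (2u + 1)^2 + (2x)^2 = 4n^2 + 4u^2 + 4u + 4x^2 + 1
= 2(2n^2 + 2u^2 + 2u + 2x^2) + 1.
Since 2n^2 + 2u^2 + 2u + 2x^2 is an integer, the sum of squares is of the form 2k+1 for an integer k.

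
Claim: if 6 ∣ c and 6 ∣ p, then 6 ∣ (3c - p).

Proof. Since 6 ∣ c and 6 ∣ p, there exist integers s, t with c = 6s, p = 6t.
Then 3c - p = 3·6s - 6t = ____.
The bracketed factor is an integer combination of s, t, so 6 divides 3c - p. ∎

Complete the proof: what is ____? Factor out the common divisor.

6(3s - t)

Pull the common 6 out of every term: 3·6s - 6t = 6(3s - t).
3s - t is an integer, which exhibits the divisibility.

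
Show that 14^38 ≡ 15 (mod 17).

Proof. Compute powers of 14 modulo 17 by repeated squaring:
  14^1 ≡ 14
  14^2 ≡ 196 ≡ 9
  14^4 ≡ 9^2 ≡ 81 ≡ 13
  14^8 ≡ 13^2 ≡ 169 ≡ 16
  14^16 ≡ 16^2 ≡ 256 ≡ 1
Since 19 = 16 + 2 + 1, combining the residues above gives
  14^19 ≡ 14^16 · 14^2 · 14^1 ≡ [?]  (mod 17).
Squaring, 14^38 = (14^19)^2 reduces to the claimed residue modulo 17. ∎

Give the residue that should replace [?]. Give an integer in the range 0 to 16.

7

14^16 · 14^2 · 14^1 ≡ 1 · 9 · 14 = 126.
126 mod 17 = 7, so 14^19 ≡ 7 (mod 17).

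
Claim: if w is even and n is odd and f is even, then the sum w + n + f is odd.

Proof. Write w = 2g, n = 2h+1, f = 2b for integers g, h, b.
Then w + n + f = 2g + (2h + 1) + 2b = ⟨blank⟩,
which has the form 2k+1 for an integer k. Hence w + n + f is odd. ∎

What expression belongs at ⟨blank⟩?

2(b + g + h) + 1

Expanding: 2g + (2h + 1) + 2b = 2b + 2g + 2h + 1.
Every term except the constant is even, so this is 2(b + g + h) + 1,
and b + g + h ∈ ℤ gives the required form.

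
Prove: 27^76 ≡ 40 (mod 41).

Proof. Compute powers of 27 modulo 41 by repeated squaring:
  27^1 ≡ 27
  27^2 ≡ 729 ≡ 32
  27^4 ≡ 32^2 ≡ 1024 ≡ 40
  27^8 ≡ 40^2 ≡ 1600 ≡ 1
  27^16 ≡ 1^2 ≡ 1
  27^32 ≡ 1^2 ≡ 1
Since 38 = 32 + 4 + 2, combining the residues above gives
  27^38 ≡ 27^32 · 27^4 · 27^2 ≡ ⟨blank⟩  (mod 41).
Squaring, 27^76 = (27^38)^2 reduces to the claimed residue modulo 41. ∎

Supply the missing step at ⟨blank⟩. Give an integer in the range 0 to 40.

9

27^32 · 27^4 · 27^2 ≡ 1 · 40 · 32 = 1280.
1280 mod 41 = 9, so 27^38 ≡ 9 (mod 41).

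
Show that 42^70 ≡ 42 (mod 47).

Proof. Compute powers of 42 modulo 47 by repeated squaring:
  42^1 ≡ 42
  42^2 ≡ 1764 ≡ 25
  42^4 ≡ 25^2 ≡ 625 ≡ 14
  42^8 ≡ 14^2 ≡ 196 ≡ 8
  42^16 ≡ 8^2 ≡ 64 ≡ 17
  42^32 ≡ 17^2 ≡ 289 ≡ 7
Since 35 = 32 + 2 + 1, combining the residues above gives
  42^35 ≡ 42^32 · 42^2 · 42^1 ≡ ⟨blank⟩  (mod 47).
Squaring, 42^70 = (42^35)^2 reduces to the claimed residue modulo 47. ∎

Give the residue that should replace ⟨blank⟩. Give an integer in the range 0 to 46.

42^32 · 42^2 · 42^1 ≡ 7 · 25 · 42 = 7350.
7350 mod 47 = 18, so 42^35 ≡ 18 (mod 47).

18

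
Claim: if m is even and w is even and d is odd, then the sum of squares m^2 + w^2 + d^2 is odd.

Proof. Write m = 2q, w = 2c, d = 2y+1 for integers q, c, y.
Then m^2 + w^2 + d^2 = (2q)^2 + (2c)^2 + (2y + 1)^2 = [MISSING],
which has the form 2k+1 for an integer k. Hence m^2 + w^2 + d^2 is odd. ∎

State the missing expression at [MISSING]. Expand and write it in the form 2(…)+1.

(2q)^2 + (2c)^2 + (2y + 1)^2 = 4c^2 + 4q^2 + 4y^2 + 4y + 1
= 2(2c^2 + 2q^2 + 2y^2 + 2y) + 1.
Since 2c^2 + 2q^2 + 2y^2 + 2y is an integer, the sum of squares is of the form 2k+1 for an integer k.

2(2c^2 + 2q^2 + 2y^2 + 2y) + 1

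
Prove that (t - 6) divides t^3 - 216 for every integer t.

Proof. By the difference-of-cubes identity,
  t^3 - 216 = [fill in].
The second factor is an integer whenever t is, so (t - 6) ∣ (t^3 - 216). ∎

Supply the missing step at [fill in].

(t - 6)(t^2 + 6t + 36)

Polynomial division of t^3 - 216 by t - 6 leaves remainder 0 and quotient t^2 + 6t + 36.
Hence t^3 - 216 = (t - 6)(t^2 + 6t + 36).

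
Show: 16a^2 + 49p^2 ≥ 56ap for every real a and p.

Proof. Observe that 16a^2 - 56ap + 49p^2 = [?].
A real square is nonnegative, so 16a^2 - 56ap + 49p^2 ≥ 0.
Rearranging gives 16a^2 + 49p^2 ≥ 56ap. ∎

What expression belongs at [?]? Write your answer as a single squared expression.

(4a - 7p)^2

16a^2 - 56ap + 49p^2 is a perfect-square trinomial: the outer terms are (4a)^2 and (7p)^2, and the cross term is -2·4a·7p.
So 16a^2 - 56ap + 49p^2 = (4a - 7p)^2 ≥ 0.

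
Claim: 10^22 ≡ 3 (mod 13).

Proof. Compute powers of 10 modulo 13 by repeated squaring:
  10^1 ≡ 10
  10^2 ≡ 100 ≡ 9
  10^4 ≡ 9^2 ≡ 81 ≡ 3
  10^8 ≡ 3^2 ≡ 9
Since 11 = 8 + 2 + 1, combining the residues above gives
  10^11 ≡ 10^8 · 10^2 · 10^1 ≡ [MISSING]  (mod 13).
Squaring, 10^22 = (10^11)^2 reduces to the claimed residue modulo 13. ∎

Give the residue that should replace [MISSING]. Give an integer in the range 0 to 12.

4

10^8 · 10^2 · 10^1 ≡ 9 · 9 · 10 = 810.
810 mod 13 = 4, so 10^11 ≡ 4 (mod 13).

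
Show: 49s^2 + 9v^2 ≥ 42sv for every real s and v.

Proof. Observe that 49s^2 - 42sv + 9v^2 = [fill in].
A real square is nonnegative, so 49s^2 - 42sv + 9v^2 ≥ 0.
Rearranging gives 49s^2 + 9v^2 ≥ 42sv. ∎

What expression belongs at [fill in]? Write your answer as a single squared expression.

(7s - 3v)^2

49s^2 - 42sv + 9v^2 is a perfect-square trinomial: the outer terms are (7s)^2 and (3v)^2, and the cross term is -2·7s·3v.
So 49s^2 - 42sv + 9v^2 = (7s - 3v)^2 ≥ 0.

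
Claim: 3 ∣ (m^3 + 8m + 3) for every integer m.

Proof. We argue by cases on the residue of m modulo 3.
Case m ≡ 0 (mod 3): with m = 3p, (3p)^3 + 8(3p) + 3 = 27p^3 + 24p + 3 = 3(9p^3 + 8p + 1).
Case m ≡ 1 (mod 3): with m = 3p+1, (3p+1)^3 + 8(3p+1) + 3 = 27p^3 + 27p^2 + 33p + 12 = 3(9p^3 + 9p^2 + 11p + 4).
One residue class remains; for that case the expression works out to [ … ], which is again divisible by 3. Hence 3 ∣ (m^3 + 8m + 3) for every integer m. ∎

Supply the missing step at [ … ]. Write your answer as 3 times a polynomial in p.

3(9p^3 + 18p^2 + 20p + 9)

The residues treated are {0, 1}, so the missing case is m ≡ 2 (mod 3); write m = 3p+2.
Then (3p+2)^3 + 8(3p+2) + 3 = 27p^3 + 54p^2 + 60p + 27 = 3(9p^3 + 18p^2 + 20p + 9).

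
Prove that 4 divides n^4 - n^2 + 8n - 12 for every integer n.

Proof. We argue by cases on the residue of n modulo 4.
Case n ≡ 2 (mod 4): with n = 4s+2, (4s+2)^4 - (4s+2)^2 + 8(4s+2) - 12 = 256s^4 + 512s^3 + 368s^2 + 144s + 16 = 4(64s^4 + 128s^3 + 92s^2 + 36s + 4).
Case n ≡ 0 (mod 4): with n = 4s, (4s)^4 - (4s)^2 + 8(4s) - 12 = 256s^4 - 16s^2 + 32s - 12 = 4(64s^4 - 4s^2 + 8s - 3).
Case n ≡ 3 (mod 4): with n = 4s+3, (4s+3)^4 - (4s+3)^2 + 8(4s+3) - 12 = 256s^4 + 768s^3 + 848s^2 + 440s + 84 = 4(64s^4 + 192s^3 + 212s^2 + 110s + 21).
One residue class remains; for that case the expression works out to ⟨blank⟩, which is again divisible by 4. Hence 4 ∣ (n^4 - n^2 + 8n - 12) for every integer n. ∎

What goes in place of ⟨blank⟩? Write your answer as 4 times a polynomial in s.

Only n ≡ 1 (mod 4) is unaccounted for. Put n = 4s+1:
(4s+1)^4 - (4s+1)^2 + 8(4s+1) - 12 expands to 256s^4 + 256s^3 + 80s^2 + 40s - 4,
and factoring out 4 leaves 4(64s^4 + 64s^3 + 20s^2 + 10s - 1).

4(64s^4 + 64s^3 + 20s^2 + 10s - 1)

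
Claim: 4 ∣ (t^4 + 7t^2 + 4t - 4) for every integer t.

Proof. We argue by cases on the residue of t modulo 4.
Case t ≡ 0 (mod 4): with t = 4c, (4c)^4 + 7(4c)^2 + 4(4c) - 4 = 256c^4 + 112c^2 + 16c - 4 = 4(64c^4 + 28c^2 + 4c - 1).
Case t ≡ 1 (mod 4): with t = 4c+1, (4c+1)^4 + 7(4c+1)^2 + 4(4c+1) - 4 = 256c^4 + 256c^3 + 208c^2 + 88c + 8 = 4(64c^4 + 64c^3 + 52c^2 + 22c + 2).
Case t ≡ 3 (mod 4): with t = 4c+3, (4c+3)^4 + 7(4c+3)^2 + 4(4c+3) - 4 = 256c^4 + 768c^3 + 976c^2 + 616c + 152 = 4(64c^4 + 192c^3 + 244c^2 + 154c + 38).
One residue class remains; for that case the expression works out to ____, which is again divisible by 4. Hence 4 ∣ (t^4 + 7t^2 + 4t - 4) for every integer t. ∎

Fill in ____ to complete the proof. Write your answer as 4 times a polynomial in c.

4(64c^4 + 128c^3 + 124c^2 + 64c + 12)

The residues treated are {0, 1, 3}, so the missing case is t ≡ 2 (mod 4); write t = 4c+2.
Then (4c+2)^4 + 7(4c+2)^2 + 4(4c+2) - 4 = 256c^4 + 512c^3 + 496c^2 + 256c + 48 = 4(64c^4 + 128c^3 + 124c^2 + 64c + 12).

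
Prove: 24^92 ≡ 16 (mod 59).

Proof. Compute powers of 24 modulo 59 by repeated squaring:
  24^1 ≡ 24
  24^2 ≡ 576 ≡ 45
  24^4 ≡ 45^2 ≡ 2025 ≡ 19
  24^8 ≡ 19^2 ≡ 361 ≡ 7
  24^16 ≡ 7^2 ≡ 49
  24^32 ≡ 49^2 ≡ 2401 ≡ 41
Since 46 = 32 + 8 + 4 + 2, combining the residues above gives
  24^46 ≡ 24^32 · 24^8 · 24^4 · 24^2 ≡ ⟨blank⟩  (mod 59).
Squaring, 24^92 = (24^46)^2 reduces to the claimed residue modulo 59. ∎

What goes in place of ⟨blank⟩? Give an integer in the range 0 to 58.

24^32 · 24^8 · 24^4 · 24^2 ≡ 41 · 7 · 19 · 45 = 245385.
245385 mod 59 = 4, so 24^46 ≡ 4 (mod 59).

4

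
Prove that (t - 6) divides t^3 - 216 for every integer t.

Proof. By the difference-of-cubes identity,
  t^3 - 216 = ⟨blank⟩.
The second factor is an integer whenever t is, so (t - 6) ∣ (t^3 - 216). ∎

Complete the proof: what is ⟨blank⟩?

Polynomial division of t^3 - 216 by t - 6 leaves remainder 0 and quotient t^2 + 6t + 36.
Hence t^3 - 216 = (t - 6)(t^2 + 6t + 36).

(t - 6)(t^2 + 6t + 36)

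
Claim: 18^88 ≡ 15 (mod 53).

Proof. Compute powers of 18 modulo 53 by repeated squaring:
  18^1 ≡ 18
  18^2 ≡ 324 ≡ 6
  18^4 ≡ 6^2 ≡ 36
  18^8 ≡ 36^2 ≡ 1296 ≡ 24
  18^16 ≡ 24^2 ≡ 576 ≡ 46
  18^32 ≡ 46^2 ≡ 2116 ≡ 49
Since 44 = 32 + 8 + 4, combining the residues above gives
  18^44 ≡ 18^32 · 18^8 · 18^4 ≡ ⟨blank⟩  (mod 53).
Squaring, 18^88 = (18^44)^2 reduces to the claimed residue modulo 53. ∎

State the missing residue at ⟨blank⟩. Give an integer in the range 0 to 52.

42

Multiply the listed residues: 49 · 24 · 36 = 1176 → 42336.
Reducing modulo 53: 42336 = 798·53 + 42, so 18^44 ≡ 42.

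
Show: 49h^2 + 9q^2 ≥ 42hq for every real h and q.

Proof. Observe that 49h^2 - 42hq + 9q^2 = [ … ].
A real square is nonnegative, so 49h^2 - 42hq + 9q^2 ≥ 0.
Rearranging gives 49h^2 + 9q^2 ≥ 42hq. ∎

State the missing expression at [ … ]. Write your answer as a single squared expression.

The leading and trailing coefficients are 7^2 and 3^2, and 42 = 2·7·3, so the trinomial is (7h - 3q)^2.
Hence 49h^2 - 42hq + 9q^2 ≥ 0.

(7h - 3q)^2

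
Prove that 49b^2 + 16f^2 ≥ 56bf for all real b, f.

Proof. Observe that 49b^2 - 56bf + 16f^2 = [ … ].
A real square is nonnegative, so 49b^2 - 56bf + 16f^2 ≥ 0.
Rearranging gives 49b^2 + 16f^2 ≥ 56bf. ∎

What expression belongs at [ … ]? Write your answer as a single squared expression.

The leading and trailing coefficients are 7^2 and 4^2, and 56 = 2·7·4, so the trinomial is (7b - 4f)^2.
Hence 49b^2 - 56bf + 16f^2 ≥ 0.

(7b - 4f)^2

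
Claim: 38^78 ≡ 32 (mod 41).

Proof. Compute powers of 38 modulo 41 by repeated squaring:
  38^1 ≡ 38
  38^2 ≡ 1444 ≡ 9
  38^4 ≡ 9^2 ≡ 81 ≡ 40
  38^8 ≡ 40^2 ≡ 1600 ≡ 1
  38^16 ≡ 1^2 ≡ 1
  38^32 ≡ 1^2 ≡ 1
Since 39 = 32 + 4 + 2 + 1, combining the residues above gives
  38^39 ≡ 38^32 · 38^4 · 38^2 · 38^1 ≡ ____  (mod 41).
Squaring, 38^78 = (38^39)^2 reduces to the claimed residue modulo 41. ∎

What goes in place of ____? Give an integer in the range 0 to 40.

27

Multiply the listed residues: 1 · 40 · 9 · 38 = 40 → 360 → 13680.
Reducing modulo 41: 13680 = 333·41 + 27, so 38^39 ≡ 27.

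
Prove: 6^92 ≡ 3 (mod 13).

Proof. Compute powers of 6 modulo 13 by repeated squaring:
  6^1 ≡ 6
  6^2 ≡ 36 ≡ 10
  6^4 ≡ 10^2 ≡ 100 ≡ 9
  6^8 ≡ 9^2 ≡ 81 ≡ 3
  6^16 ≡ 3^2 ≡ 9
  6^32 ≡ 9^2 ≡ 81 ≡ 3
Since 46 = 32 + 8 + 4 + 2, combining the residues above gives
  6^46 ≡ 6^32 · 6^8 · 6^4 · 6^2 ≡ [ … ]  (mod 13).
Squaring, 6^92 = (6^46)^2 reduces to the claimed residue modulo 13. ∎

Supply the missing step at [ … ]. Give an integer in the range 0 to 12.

4

Multiply the listed residues: 3 · 3 · 9 · 10 = 9 → 81 → 810.
Reducing modulo 13: 810 = 62·13 + 4, so 6^46 ≡ 4.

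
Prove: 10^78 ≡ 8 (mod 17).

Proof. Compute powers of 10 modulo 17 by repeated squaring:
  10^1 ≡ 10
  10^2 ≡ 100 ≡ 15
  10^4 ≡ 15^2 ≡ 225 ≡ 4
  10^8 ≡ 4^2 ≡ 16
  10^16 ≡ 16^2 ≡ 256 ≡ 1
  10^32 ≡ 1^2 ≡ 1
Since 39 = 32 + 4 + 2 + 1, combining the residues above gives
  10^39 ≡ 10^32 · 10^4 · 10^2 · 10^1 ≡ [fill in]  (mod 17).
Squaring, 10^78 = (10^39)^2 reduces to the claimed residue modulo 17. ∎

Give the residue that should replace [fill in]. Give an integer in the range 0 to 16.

5

10^32 · 10^4 · 10^2 · 10^1 ≡ 1 · 4 · 15 · 10 = 600.
600 mod 17 = 5, so 10^39 ≡ 5 (mod 17).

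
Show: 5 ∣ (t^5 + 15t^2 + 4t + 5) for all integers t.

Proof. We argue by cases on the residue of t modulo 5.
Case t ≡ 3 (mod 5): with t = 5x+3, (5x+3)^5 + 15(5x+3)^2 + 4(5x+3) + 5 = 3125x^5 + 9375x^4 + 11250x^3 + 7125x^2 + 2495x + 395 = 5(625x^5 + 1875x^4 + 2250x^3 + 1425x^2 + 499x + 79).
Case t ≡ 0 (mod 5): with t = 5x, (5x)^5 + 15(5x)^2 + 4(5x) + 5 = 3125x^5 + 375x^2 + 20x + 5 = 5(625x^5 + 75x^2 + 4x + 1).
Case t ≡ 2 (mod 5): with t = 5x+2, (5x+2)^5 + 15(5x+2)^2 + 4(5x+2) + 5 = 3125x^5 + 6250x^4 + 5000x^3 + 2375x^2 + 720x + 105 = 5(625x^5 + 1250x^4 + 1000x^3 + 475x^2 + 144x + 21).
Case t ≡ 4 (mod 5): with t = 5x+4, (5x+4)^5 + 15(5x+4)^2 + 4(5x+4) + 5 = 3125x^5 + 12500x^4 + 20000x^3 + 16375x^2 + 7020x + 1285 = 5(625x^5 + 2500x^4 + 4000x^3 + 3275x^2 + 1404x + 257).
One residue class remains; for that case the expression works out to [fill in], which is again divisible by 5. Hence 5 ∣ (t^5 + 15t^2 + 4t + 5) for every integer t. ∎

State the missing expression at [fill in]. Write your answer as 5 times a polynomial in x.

5(625x^5 + 625x^4 + 250x^3 + 125x^2 + 39x + 5)

Only t ≡ 1 (mod 5) is unaccounted for. Put t = 5x+1:
(5x+1)^5 + 15(5x+1)^2 + 4(5x+1) + 5 expands to 3125x^5 + 3125x^4 + 1250x^3 + 625x^2 + 195x + 25,
and factoring out 5 leaves 5(625x^5 + 625x^4 + 250x^3 + 125x^2 + 39x + 5).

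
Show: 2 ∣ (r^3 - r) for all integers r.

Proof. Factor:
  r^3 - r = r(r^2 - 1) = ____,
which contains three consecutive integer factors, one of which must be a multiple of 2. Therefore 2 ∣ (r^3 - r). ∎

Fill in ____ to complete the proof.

(r - 1)r(r + 1)

r(r^2 - 1) = r(r - 1)(r + 1) = (r - 1)r(r + 1).
These three factors are consecutive integers, so their product is divisible by 2.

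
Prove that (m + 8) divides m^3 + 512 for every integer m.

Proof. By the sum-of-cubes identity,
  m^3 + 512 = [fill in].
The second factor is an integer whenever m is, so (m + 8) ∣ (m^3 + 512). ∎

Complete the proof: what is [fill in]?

(m + 8)(m^2 - 8m + 64)

a^3 + b^3 = (a + b)(a^2 - ab + b^2). With a = m, b = 8:
m^3 + 512 = (m + 8)(m^2 - 8m + 64).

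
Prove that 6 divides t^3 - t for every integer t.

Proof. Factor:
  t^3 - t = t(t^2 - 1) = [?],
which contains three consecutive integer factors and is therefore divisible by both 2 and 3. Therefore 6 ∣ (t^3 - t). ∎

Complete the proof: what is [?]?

(t - 1)t(t + 1)

t(t^2 - 1) = t(t - 1)(t + 1) = (t - 1)t(t + 1).
These three factors are consecutive integers, so their product is divisible by 6.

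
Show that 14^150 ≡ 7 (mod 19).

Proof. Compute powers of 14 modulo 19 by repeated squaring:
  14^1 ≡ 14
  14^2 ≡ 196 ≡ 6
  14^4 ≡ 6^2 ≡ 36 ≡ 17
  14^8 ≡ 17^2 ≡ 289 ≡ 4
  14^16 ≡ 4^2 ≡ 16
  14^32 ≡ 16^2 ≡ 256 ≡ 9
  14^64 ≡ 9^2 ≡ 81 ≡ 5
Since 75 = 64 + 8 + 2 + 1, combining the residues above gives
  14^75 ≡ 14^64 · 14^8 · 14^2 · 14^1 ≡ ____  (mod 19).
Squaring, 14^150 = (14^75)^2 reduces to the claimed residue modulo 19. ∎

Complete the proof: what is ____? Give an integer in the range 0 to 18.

8

14^64 · 14^8 · 14^2 · 14^1 ≡ 5 · 4 · 6 · 14 = 1680.
1680 mod 19 = 8, so 14^75 ≡ 8 (mod 19).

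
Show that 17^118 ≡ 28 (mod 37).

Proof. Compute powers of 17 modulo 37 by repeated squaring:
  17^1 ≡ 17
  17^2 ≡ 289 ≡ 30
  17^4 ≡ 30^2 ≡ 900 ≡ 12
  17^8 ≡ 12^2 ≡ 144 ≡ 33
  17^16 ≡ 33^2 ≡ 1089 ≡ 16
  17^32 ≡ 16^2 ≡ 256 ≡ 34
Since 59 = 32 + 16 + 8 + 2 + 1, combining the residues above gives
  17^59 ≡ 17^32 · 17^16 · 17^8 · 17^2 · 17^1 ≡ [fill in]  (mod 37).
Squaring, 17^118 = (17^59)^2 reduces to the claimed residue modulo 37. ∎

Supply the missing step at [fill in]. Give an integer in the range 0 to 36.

17^32 · 17^16 · 17^8 · 17^2 · 17^1 ≡ 34 · 16 · 33 · 30 · 17 = 9155520.
9155520 mod 37 = 18, so 17^59 ≡ 18 (mod 37).

18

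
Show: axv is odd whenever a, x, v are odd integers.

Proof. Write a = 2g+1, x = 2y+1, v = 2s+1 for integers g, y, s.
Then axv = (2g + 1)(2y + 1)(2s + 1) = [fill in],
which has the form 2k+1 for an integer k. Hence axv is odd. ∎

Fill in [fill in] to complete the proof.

Expanding: (2g + 1)(2y + 1)(2s + 1) = 8gsy + 4gs + 4gy + 2g + 4sy + 2s + 2y + 1.
Every term except the constant is even, so this is 2(4gsy + 2gs + 2gy + g + 2sy + s + y) + 1,
and 4gsy + 2gs + 2gy + g + 2sy + s + y ∈ ℤ gives the required form.

2(4gsy + 2gs + 2gy + g + 2sy + s + y) + 1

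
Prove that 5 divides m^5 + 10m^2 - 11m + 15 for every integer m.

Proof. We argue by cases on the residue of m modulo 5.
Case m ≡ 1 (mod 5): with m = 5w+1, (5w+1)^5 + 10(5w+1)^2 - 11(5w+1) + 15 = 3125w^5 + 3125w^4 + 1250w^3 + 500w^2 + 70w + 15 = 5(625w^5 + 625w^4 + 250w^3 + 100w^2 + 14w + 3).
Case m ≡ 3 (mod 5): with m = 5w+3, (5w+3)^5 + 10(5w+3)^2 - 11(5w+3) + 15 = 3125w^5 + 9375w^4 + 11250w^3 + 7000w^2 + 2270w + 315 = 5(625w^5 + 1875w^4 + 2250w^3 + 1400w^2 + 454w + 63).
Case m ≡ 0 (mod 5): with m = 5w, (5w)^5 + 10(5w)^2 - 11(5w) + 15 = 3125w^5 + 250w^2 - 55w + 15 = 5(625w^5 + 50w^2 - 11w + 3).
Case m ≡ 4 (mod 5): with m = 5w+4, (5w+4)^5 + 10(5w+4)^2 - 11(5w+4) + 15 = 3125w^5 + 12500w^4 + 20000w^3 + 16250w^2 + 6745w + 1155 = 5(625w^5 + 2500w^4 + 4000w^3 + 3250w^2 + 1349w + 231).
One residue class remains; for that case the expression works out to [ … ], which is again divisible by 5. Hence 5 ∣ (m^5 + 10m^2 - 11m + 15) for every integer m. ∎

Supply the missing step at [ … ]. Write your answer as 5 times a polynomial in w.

5(625w^5 + 1250w^4 + 1000w^3 + 450w^2 + 109w + 13)

Only m ≡ 2 (mod 5) is unaccounted for. Put m = 5w+2:
(5w+2)^5 + 10(5w+2)^2 - 11(5w+2) + 15 expands to 3125w^5 + 6250w^4 + 5000w^3 + 2250w^2 + 545w + 65,
and factoring out 5 leaves 5(625w^5 + 1250w^4 + 1000w^3 + 450w^2 + 109w + 13).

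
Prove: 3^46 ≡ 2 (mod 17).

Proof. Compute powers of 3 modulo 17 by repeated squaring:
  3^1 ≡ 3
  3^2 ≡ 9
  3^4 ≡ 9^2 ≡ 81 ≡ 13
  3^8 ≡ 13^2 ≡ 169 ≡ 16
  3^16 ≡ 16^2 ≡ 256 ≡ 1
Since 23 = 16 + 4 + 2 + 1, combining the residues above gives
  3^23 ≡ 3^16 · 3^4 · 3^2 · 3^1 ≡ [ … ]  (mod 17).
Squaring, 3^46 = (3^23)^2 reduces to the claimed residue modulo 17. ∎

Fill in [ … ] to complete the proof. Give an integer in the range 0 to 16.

Multiply the listed residues: 1 · 13 · 9 · 3 = 13 → 117 → 351.
Reducing modulo 17: 351 = 20·17 + 11, so 3^23 ≡ 11.

11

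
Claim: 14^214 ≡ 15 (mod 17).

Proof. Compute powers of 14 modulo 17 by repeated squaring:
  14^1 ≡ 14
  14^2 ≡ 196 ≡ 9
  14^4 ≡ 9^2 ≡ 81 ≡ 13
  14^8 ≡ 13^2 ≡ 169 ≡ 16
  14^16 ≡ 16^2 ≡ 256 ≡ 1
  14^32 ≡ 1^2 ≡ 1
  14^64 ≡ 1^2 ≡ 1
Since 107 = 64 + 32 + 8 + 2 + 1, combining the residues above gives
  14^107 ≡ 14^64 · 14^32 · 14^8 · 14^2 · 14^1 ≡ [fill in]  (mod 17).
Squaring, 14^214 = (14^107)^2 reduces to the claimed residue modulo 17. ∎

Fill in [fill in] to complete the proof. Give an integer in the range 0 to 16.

Multiply the listed residues: 1 · 1 · 16 · 9 · 14 = 1 → 16 → 144 → 2016.
Reducing modulo 17: 2016 = 118·17 + 10, so 14^107 ≡ 10.

10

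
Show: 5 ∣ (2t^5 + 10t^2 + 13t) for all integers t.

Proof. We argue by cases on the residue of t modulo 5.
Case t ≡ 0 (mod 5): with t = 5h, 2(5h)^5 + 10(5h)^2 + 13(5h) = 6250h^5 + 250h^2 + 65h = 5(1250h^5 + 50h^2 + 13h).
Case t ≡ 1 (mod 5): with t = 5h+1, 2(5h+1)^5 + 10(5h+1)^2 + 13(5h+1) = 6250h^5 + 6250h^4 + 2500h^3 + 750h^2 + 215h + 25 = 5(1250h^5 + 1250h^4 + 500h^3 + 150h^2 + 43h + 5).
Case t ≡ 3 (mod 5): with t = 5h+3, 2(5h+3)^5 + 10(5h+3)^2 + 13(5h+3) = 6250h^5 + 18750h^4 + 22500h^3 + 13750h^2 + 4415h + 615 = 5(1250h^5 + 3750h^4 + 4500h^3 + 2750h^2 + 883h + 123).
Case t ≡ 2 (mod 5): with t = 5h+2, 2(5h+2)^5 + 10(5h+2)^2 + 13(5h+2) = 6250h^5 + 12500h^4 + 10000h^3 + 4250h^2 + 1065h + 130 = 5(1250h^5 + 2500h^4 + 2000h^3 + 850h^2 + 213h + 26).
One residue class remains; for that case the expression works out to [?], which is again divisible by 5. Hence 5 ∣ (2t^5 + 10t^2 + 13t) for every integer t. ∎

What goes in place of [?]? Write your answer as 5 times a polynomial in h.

The residues treated are {0, 1, 3, 2}, so the missing case is t ≡ 4 (mod 5); write t = 5h+4.
Then 2(5h+4)^5 + 10(5h+4)^2 + 13(5h+4) = 6250h^5 + 25000h^4 + 40000h^3 + 32250h^2 + 13265h + 2260 = 5(1250h^5 + 5000h^4 + 8000h^3 + 6450h^2 + 2653h + 452).

5(1250h^5 + 5000h^4 + 8000h^3 + 6450h^2 + 2653h + 452)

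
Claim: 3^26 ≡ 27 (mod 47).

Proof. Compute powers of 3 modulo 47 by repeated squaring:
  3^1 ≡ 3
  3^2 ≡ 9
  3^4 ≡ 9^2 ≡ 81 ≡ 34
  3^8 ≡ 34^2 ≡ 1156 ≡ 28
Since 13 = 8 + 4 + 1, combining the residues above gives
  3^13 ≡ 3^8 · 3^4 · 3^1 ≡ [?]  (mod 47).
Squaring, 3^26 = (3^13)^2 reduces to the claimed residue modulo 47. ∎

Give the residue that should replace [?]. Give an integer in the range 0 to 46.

Multiply the listed residues: 28 · 34 · 3 = 952 → 2856.
Reducing modulo 47: 2856 = 60·47 + 36, so 3^13 ≡ 36.

36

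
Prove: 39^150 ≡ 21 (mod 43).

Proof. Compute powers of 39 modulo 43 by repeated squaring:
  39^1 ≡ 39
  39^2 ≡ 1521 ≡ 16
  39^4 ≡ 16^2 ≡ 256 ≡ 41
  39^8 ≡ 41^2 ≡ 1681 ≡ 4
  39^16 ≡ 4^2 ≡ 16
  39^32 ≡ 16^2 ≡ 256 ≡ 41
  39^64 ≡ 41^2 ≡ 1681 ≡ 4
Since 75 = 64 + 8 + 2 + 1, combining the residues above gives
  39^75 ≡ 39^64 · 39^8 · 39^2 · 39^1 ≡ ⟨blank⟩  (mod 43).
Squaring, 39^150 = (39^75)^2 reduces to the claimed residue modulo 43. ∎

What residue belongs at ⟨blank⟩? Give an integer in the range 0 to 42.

8

39^64 · 39^8 · 39^2 · 39^1 ≡ 4 · 4 · 16 · 39 = 9984.
9984 mod 43 = 8, so 39^75 ≡ 8 (mod 43).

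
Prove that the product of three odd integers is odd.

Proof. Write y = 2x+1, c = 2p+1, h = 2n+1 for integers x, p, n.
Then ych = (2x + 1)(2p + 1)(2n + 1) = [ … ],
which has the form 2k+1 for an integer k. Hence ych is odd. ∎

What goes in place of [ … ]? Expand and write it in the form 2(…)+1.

Expanding: (2x + 1)(2p + 1)(2n + 1) = 8npx + 4np + 4nx + 2n + 4px + 2p + 2x + 1.
Every term except the constant is even, so this is 2(4npx + 2np + 2nx + n + 2px + p + x) + 1,
and 4npx + 2np + 2nx + n + 2px + p + x ∈ ℤ gives the required form.

2(4npx + 2np + 2nx + n + 2px + p + x) + 1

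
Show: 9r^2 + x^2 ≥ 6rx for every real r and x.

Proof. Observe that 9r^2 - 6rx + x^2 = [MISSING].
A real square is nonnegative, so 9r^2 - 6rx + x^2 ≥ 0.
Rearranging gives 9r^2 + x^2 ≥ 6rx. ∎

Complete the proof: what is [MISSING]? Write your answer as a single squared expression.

The leading and trailing coefficients are 3^2 and 1^2, and 6 = 2·3·1, so the trinomial is (3r - x)^2.
Hence 9r^2 - 6rx + x^2 ≥ 0.

(3r - x)^2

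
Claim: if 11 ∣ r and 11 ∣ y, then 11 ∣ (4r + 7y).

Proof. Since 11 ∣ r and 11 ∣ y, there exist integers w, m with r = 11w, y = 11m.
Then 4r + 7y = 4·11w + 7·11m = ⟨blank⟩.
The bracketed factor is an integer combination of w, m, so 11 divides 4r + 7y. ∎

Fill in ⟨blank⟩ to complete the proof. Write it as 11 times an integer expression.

Each term has a factor of 11: 4·11w + 7·11m = 11·(7m + 4w).
Since 7m + 4w is an integer, 11 ∣ (4r + 7y).

11(7m + 4w)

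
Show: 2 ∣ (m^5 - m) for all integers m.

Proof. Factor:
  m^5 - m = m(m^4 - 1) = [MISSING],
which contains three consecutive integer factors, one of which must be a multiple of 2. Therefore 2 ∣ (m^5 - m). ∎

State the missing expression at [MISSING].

(m - 1)m(m + 1)(m^2 + 1)

m^4 - 1 = (m^2 - 1)(m^2 + 1), and m^2 - 1 = (m-1)(m+1).
So m(m^4 - 1) = (m - 1)m(m + 1)(m^2 + 1).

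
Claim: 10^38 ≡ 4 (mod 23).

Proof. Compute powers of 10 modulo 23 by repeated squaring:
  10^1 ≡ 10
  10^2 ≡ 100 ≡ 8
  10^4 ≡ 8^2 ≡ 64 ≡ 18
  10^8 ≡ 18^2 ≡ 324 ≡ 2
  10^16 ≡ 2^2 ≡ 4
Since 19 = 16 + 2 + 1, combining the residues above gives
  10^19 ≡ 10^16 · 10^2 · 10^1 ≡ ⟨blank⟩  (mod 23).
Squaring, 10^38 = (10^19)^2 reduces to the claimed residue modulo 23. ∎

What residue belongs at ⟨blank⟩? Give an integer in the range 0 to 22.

10^16 · 10^2 · 10^1 ≡ 4 · 8 · 10 = 320.
320 mod 23 = 21, so 10^19 ≡ 21 (mod 23).

21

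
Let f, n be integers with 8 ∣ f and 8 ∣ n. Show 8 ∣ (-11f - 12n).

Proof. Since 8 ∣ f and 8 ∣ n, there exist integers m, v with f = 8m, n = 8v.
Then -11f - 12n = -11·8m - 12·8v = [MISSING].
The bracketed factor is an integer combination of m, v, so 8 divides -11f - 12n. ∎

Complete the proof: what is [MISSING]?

Each term has a factor of 8: -11·8m - 12·8v = 8·(-11m - 12v).
Since -11m - 12v is an integer, 8 ∣ (-11f - 12n).

8(-11m - 12v)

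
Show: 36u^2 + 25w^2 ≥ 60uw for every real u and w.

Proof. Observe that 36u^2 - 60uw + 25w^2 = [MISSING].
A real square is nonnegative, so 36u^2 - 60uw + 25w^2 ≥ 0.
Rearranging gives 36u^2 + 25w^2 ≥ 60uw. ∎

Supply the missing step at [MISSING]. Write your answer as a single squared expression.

(6u - 5w)^2

The leading and trailing coefficients are 6^2 and 5^2, and 60 = 2·6·5, so the trinomial is (6u - 5w)^2.
Hence 36u^2 - 60uw + 25w^2 ≥ 0.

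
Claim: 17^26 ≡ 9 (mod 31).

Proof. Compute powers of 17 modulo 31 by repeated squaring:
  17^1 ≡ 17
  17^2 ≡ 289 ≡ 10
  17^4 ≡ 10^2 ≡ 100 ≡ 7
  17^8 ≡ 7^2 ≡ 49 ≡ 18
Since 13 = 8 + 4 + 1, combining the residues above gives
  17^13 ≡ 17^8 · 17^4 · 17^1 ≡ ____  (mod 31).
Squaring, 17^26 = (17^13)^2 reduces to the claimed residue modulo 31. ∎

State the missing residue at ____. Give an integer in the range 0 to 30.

17^8 · 17^4 · 17^1 ≡ 18 · 7 · 17 = 2142.
2142 mod 31 = 3, so 17^13 ≡ 3 (mod 31).

3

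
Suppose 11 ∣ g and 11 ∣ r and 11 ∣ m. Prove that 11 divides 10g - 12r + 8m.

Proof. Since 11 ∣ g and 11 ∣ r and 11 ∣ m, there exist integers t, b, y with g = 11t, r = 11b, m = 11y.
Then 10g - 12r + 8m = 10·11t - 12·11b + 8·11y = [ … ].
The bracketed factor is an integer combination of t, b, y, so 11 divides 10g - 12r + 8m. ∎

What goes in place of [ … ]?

11(-12b + 10t + 8y)

Each term has a factor of 11: 10·11t - 12·11b + 8·11y = 11·(-12b + 10t + 8y).
Since -12b + 10t + 8y is an integer, 11 ∣ (10g - 12r + 8m).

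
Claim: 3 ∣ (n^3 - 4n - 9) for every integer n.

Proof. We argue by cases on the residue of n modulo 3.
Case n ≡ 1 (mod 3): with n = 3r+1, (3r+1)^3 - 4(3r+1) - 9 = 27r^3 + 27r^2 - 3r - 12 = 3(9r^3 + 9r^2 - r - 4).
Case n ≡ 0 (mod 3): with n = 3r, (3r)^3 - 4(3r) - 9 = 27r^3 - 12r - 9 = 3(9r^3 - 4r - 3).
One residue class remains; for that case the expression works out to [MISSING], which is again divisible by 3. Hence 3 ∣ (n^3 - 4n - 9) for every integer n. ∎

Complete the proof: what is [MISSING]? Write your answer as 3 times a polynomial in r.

3(9r^3 + 18r^2 + 8r - 3)

The residues treated are {1, 0}, so the missing case is n ≡ 2 (mod 3); write n = 3r+2.
Then (3r+2)^3 - 4(3r+2) - 9 = 27r^3 + 54r^2 + 24r - 9 = 3(9r^3 + 18r^2 + 8r - 3).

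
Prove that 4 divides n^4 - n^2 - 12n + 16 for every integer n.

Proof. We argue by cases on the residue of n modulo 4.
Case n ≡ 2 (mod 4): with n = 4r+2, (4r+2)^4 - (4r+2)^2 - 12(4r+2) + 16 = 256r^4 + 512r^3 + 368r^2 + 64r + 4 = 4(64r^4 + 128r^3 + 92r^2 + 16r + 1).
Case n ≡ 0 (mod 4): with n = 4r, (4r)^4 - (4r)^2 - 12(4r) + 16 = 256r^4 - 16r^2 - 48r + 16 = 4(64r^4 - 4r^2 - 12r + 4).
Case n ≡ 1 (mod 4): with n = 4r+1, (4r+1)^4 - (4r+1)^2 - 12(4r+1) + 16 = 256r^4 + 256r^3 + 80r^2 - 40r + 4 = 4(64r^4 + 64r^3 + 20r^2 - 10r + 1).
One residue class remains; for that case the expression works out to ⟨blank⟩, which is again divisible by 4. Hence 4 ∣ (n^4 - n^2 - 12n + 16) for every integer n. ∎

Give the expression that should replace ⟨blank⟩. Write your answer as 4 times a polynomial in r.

4(64r^4 + 192r^3 + 212r^2 + 90r + 13)

Only n ≡ 3 (mod 4) is unaccounted for. Put n = 4r+3:
(4r+3)^4 - (4r+3)^2 - 12(4r+3) + 16 expands to 256r^4 + 768r^3 + 848r^2 + 360r + 52,
and factoring out 4 leaves 4(64r^4 + 192r^3 + 212r^2 + 90r + 13).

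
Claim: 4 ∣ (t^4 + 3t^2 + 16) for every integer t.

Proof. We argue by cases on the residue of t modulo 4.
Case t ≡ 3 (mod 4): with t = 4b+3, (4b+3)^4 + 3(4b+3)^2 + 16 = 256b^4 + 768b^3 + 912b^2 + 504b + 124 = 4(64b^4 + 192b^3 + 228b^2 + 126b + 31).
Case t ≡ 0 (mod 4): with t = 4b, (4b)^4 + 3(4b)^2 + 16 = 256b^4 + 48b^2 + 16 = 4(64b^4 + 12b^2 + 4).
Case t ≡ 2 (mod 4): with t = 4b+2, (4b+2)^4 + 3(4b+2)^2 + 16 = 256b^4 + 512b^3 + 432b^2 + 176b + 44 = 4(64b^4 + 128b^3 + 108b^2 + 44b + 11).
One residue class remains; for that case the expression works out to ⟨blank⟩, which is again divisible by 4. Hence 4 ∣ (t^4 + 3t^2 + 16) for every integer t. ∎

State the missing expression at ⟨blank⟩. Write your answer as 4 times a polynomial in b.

Only t ≡ 1 (mod 4) is unaccounted for. Put t = 4b+1:
(4b+1)^4 + 3(4b+1)^2 + 16 expands to 256b^4 + 256b^3 + 144b^2 + 40b + 20,
and factoring out 4 leaves 4(64b^4 + 64b^3 + 36b^2 + 10b + 5).

4(64b^4 + 64b^3 + 36b^2 + 10b + 5)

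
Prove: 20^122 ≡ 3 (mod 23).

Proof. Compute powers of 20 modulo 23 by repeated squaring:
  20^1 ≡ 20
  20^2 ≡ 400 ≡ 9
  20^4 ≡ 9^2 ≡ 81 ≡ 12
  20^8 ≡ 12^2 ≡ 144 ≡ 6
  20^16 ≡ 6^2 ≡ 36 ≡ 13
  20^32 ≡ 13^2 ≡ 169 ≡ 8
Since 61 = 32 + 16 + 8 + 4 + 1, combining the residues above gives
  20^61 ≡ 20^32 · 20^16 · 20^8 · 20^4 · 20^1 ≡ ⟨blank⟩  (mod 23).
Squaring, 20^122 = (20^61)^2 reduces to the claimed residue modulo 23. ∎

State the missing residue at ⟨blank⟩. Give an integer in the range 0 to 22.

7

Multiply the listed residues: 8 · 13 · 6 · 12 · 20 = 104 → 624 → 7488 → 149760.
Reducing modulo 23: 149760 = 6511·23 + 7, so 20^61 ≡ 7.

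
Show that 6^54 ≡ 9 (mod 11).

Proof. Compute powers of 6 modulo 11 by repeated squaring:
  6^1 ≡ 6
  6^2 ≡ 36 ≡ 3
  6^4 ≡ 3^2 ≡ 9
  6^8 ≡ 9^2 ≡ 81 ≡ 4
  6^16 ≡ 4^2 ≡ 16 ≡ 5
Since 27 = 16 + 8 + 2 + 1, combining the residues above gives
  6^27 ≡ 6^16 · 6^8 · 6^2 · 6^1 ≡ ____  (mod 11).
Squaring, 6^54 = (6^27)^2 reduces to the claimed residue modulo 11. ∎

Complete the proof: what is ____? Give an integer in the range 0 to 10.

8

6^16 · 6^8 · 6^2 · 6^1 ≡ 5 · 4 · 3 · 6 = 360.
360 mod 11 = 8, so 6^27 ≡ 8 (mod 11).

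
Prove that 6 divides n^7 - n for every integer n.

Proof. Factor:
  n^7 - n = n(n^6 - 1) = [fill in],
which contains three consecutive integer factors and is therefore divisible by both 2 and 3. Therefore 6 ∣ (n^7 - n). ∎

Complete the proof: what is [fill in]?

n^6 - 1 = (n^2 - 1)(n^4 + n^2 + 1), and n^2 - 1 = (n-1)(n+1).
So n(n^6 - 1) = (n - 1)n(n + 1)(n^4 + n^2 + 1).

(n - 1)n(n + 1)(n^4 + n^2 + 1)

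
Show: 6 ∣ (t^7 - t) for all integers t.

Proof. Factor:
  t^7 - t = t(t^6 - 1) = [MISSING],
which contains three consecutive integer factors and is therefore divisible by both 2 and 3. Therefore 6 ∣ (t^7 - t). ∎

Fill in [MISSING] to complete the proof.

t^6 - 1 = (t^2 - 1)(t^4 + t^2 + 1), and t^2 - 1 = (t-1)(t+1).
So t(t^6 - 1) = (t - 1)t(t + 1)(t^4 + t^2 + 1).

(t - 1)t(t + 1)(t^4 + t^2 + 1)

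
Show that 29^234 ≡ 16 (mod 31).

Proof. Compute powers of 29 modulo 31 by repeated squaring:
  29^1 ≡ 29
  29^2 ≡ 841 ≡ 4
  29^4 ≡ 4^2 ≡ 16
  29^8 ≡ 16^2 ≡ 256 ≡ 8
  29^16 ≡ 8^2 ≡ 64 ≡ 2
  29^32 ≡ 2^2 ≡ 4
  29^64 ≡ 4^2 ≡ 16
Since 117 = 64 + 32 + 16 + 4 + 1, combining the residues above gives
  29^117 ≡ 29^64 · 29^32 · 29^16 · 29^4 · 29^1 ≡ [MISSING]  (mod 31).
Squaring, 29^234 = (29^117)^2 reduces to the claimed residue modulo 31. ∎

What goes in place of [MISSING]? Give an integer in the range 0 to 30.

Multiply the listed residues: 16 · 4 · 2 · 16 · 29 = 64 → 128 → 2048 → 59392.
Reducing modulo 31: 59392 = 1915·31 + 27, so 29^117 ≡ 27.

27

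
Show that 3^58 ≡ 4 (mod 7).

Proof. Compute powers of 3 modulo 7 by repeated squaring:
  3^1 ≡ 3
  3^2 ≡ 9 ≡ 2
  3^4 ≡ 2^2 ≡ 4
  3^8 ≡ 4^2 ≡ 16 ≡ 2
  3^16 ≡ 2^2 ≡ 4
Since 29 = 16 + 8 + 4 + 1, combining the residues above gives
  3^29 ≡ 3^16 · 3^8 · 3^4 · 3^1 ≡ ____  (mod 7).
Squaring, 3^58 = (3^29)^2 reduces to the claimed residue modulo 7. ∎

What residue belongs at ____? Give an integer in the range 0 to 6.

Multiply the listed residues: 4 · 2 · 4 · 3 = 8 → 32 → 96.
Reducing modulo 7: 96 = 13·7 + 5, so 3^29 ≡ 5.

5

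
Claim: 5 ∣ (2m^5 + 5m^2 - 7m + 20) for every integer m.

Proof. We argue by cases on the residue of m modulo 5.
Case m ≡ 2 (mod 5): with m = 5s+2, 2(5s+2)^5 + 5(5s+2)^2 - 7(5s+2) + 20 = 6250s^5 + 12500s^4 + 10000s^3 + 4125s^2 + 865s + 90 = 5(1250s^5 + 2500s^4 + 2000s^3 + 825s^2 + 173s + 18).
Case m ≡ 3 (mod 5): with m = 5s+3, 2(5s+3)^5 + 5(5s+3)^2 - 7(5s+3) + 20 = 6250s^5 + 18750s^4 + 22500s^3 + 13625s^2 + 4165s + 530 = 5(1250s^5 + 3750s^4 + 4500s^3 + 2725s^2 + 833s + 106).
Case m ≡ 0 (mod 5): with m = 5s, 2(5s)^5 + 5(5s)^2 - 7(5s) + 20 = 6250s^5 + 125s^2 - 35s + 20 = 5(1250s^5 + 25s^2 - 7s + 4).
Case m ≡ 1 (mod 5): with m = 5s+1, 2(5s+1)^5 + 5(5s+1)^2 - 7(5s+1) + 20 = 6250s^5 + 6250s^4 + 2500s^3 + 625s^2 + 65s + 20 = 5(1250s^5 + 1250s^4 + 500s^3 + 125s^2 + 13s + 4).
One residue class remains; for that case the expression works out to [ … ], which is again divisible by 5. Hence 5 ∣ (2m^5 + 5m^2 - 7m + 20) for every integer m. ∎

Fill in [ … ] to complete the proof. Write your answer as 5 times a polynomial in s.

The residues treated are {2, 3, 0, 1}, so the missing case is m ≡ 4 (mod 5); write m = 5s+4.
Then 2(5s+4)^5 + 5(5s+4)^2 - 7(5s+4) + 20 = 6250s^5 + 25000s^4 + 40000s^3 + 32125s^2 + 12965s + 2120 = 5(1250s^5 + 5000s^4 + 8000s^3 + 6425s^2 + 2593s + 424).

5(1250s^5 + 5000s^4 + 8000s^3 + 6425s^2 + 2593s + 424)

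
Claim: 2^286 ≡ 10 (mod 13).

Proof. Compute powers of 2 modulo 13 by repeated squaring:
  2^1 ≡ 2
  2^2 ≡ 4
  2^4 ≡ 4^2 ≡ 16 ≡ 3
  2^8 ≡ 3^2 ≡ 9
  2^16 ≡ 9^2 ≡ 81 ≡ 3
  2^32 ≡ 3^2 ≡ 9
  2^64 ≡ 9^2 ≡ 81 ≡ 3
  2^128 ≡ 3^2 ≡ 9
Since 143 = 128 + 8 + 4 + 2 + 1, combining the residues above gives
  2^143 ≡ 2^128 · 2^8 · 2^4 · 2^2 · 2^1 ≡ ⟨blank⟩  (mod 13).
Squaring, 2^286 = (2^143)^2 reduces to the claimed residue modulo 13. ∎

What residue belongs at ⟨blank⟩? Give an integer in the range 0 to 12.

Multiply the listed residues: 9 · 9 · 3 · 4 · 2 = 81 → 243 → 972 → 1944.
Reducing modulo 13: 1944 = 149·13 + 7, so 2^143 ≡ 7.

7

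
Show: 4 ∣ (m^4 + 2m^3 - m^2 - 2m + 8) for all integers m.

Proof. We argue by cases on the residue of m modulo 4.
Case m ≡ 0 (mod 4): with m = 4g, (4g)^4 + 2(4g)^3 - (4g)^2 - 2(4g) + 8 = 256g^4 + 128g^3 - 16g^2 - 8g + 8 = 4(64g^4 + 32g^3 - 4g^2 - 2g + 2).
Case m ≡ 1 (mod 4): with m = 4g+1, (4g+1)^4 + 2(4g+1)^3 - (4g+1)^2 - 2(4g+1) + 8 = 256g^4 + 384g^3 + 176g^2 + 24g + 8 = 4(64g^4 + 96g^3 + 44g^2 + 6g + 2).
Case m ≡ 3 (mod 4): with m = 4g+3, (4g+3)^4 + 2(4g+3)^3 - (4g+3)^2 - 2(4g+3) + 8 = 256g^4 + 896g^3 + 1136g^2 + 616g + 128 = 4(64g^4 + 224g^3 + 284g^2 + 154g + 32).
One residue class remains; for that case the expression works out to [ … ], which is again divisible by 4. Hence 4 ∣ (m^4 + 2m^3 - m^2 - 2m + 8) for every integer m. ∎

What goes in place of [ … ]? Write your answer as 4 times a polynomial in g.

4(64g^4 + 160g^3 + 140g^2 + 50g + 8)

The residues treated are {0, 1, 3}, so the missing case is m ≡ 2 (mod 4); write m = 4g+2.
Then (4g+2)^4 + 2(4g+2)^3 - (4g+2)^2 - 2(4g+2) + 8 = 256g^4 + 640g^3 + 560g^2 + 200g + 32 = 4(64g^4 + 160g^3 + 140g^2 + 50g + 8).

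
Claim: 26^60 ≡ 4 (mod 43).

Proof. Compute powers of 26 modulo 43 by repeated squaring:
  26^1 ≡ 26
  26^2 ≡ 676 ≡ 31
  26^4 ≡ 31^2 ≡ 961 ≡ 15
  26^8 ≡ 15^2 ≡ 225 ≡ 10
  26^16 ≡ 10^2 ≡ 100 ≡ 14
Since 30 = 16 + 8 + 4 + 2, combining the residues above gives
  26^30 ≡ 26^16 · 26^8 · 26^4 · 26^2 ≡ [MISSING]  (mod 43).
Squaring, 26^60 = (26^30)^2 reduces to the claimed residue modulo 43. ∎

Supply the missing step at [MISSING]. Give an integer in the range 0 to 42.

26^16 · 26^8 · 26^4 · 26^2 ≡ 14 · 10 · 15 · 31 = 65100.
65100 mod 43 = 41, so 26^30 ≡ 41 (mod 43).

41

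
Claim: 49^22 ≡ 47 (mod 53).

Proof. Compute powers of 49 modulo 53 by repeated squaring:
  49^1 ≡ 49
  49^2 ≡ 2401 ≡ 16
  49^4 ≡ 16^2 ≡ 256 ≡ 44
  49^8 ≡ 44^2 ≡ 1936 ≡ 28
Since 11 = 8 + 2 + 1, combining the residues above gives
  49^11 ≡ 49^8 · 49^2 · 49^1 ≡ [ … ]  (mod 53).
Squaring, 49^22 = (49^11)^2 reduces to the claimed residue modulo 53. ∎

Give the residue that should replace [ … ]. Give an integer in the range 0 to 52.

49^8 · 49^2 · 49^1 ≡ 28 · 16 · 49 = 21952.
21952 mod 53 = 10, so 49^11 ≡ 10 (mod 53).

10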